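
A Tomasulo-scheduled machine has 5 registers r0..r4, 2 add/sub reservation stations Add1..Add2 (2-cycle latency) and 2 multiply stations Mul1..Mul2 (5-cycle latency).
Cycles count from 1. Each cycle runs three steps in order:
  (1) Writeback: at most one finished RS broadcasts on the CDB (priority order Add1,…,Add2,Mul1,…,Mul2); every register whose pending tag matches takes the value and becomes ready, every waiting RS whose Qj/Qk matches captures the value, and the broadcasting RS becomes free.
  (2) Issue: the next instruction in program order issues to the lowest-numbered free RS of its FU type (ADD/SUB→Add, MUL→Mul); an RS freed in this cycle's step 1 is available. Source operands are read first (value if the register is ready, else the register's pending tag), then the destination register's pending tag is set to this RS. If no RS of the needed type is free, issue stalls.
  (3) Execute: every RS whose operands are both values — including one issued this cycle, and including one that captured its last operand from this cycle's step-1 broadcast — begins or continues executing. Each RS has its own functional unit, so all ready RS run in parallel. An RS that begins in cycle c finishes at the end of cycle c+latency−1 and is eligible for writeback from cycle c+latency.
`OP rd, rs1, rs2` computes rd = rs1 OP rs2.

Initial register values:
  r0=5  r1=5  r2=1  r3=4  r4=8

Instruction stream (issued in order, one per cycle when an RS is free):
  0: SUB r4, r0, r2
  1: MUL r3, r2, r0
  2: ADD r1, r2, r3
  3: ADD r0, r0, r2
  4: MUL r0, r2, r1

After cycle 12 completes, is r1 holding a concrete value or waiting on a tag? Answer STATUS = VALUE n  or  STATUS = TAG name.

STATUS = VALUE 6

  c1: issue SUB r4<-Add1  regs: r0:5,r1:5,r2:1,r3:4,r4:Add1
  c2: issue MUL r3<-Mul1  regs: r0:5,r1:5,r2:1,r3:Mul1,r4:Add1
  c3: CDB Add1=4; issue ADD r1<-Add1  regs: r0:5,r1:Add1,r2:1,r3:Mul1,r4:4
  c4: issue ADD r0<-Add2  regs: r0:Add2,r1:Add1,r2:1,r3:Mul1,r4:4
  c5: issue MUL r0<-Mul2  regs: r0:Mul2,r1:Add1,r2:1,r3:Mul1,r4:4
  c6: CDB Add2=6  regs: r0:Mul2,r1:Add1,r2:1,r3:Mul1,r4:4
  c7: CDB Mul1=5  regs: r0:Mul2,r1:Add1,r2:1,r3:5,r4:4
  c8: -  regs: r0:Mul2,r1:Add1,r2:1,r3:5,r4:4
  c9: CDB Add1=6  regs: r0:Mul2,r1:6,r2:1,r3:5,r4:4
  c10: -  regs: r0:Mul2,r1:6,r2:1,r3:5,r4:4
  c11: -  regs: r0:Mul2,r1:6,r2:1,r3:5,r4:4
  c12: -  regs: r0:Mul2,r1:6,r2:1,r3:5,r4:4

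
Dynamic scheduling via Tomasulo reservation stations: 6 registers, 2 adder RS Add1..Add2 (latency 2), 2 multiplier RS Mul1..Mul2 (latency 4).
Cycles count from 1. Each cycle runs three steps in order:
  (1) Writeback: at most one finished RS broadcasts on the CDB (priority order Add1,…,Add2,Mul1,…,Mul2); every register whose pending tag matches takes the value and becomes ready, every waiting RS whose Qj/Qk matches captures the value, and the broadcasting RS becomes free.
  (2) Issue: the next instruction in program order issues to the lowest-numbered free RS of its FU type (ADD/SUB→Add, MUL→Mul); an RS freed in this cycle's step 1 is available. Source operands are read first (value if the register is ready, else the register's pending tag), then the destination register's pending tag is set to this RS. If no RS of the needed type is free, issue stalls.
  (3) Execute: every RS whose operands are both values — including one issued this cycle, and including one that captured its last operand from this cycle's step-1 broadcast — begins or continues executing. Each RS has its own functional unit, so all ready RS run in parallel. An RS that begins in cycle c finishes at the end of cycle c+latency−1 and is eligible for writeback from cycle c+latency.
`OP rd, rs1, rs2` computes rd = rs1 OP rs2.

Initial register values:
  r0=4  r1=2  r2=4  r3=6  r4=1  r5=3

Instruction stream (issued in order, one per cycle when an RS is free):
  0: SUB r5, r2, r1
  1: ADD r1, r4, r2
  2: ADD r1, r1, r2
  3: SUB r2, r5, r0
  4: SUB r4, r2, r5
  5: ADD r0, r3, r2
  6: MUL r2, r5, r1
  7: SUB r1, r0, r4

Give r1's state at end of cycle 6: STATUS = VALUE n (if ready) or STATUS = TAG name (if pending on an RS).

STATUS = VALUE 9

  c1: issue SUB r5<-Add1  regs: r0:4,r1:2,r2:4,r3:6,r4:1,r5:Add1
  c2: issue ADD r1<-Add2  regs: r0:4,r1:Add2,r2:4,r3:6,r4:1,r5:Add1
  c3: CDB Add1=2; issue ADD r1<-Add1  regs: r0:4,r1:Add1,r2:4,r3:6,r4:1,r5:2
  c4: CDB Add2=5; issue SUB r2<-Add2  regs: r0:4,r1:Add1,r2:Add2,r3:6,r4:1,r5:2
  c5: stall  regs: r0:4,r1:Add1,r2:Add2,r3:6,r4:1,r5:2
  c6: CDB Add1=9; issue SUB r4<-Add1  regs: r0:4,r1:9,r2:Add2,r3:6,r4:Add1,r5:2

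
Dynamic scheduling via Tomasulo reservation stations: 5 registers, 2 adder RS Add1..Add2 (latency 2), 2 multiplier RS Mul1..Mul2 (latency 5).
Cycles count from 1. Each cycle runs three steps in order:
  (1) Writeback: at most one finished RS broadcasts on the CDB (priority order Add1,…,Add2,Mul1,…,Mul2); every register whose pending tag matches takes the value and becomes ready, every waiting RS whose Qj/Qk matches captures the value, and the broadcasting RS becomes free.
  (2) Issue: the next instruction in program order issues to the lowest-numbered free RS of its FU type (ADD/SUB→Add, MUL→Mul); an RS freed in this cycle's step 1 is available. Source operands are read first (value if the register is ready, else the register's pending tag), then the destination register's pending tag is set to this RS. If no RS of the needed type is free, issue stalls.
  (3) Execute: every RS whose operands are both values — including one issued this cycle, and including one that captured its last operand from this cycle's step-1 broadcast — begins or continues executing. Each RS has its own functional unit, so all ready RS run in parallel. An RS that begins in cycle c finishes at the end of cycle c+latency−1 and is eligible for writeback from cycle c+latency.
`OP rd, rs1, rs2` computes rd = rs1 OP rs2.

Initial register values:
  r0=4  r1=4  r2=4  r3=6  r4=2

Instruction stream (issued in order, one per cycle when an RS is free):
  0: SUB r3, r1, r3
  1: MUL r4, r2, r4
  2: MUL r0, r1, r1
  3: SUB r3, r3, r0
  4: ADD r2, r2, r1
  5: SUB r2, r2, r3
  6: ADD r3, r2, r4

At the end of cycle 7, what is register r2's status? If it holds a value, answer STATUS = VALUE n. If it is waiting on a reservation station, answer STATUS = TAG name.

STATUS = TAG Add2

  c1: issue SUB r3<-Add1  regs: r0:4,r1:4,r2:4,r3:Add1,r4:2
  c2: issue MUL r4<-Mul1  regs: r0:4,r1:4,r2:4,r3:Add1,r4:Mul1
  c3: CDB Add1=-2; issue MUL r0<-Mul2  regs: r0:Mul2,r1:4,r2:4,r3:-2,r4:Mul1
  c4: issue SUB r3<-Add1  regs: r0:Mul2,r1:4,r2:4,r3:Add1,r4:Mul1
  c5: issue ADD r2<-Add2  regs: r0:Mul2,r1:4,r2:Add2,r3:Add1,r4:Mul1
  c6: stall  regs: r0:Mul2,r1:4,r2:Add2,r3:Add1,r4:Mul1
  c7: CDB Add2=8; issue SUB r2<-Add2  regs: r0:Mul2,r1:4,r2:Add2,r3:Add1,r4:Mul1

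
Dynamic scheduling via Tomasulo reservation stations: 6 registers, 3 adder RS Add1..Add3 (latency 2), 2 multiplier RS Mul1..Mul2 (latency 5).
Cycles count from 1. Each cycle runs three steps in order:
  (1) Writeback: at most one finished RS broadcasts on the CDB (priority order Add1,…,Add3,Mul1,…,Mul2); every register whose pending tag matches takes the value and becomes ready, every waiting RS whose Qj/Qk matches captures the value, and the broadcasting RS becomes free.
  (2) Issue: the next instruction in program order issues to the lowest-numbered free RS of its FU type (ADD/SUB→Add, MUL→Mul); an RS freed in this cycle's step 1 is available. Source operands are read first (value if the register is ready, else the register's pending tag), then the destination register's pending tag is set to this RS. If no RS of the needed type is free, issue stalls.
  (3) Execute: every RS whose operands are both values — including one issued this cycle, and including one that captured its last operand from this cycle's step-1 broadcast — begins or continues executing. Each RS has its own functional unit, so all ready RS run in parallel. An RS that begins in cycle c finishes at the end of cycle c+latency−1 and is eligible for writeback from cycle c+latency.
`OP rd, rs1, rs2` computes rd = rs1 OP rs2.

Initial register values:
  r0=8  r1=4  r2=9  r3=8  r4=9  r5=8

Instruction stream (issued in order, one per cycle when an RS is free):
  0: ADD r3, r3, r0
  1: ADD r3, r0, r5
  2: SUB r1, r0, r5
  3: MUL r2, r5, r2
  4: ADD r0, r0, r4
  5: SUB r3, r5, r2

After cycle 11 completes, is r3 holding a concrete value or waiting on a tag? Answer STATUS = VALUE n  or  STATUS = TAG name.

c1: issue ADD r3<-Add1 | r0:8,r1:4,r2:9,r3:Add1,r4:9,r5:8
c2: issue ADD r3<-Add2 | r0:8,r1:4,r2:9,r3:Add2,r4:9,r5:8
c3: CDB Add1=16; issue SUB r1<-Add1 | r0:8,r1:Add1,r2:9,r3:Add2,r4:9,r5:8
c4: CDB Add2=16; issue MUL r2<-Mul1 | r0:8,r1:Add1,r2:Mul1,r3:16,r4:9,r5:8
c5: CDB Add1=0; issue ADD r0<-Add1 | r0:Add1,r1:0,r2:Mul1,r3:16,r4:9,r5:8
c6: issue SUB r3<-Add2 | r0:Add1,r1:0,r2:Mul1,r3:Add2,r4:9,r5:8
c7: CDB Add1=17 | r0:17,r1:0,r2:Mul1,r3:Add2,r4:9,r5:8
c8: - | r0:17,r1:0,r2:Mul1,r3:Add2,r4:9,r5:8
c9: CDB Mul1=72 | r0:17,r1:0,r2:72,r3:Add2,r4:9,r5:8
c10: - | r0:17,r1:0,r2:72,r3:Add2,r4:9,r5:8
c11: CDB Add2=-64 | r0:17,r1:0,r2:72,r3:-64,r4:9,r5:8

STATUS = VALUE -64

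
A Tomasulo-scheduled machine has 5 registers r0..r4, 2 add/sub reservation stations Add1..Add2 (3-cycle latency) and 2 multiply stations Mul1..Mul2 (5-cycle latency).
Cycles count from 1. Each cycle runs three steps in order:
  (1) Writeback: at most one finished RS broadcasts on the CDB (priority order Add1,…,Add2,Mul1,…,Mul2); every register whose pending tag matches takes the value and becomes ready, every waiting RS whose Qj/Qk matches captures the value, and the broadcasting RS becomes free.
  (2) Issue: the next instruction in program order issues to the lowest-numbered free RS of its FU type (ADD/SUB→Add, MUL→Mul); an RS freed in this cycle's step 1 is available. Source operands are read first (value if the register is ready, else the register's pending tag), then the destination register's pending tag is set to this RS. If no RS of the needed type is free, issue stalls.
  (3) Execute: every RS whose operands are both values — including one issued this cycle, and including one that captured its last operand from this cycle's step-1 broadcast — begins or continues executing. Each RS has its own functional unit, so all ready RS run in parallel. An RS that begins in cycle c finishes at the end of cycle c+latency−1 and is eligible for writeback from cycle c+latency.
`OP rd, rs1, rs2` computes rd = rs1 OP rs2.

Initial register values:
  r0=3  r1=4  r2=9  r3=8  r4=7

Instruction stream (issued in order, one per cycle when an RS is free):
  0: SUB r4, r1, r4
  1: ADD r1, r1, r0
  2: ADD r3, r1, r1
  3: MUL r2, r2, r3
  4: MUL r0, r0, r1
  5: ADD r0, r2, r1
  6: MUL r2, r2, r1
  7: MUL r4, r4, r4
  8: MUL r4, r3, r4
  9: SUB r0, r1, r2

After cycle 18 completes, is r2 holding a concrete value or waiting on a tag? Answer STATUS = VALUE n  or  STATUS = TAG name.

STATUS = TAG Mul2

  c1: issue SUB r4<-Add1  regs: r0:3,r1:4,r2:9,r3:8,r4:Add1
  c2: issue ADD r1<-Add2  regs: r0:3,r1:Add2,r2:9,r3:8,r4:Add1
  c3: stall  regs: r0:3,r1:Add2,r2:9,r3:8,r4:Add1
  c4: CDB Add1=-3; issue ADD r3<-Add1  regs: r0:3,r1:Add2,r2:9,r3:Add1,r4:-3
  c5: CDB Add2=7; issue MUL r2<-Mul1  regs: r0:3,r1:7,r2:Mul1,r3:Add1,r4:-3
  c6: issue MUL r0<-Mul2  regs: r0:Mul2,r1:7,r2:Mul1,r3:Add1,r4:-3
  c7: issue ADD r0<-Add2  regs: r0:Add2,r1:7,r2:Mul1,r3:Add1,r4:-3
  c8: CDB Add1=14; stall  regs: r0:Add2,r1:7,r2:Mul1,r3:14,r4:-3
  c9: stall  regs: r0:Add2,r1:7,r2:Mul1,r3:14,r4:-3
  c10: stall  regs: r0:Add2,r1:7,r2:Mul1,r3:14,r4:-3
  c11: CDB Mul2=21; issue MUL r2<-Mul2  regs: r0:Add2,r1:7,r2:Mul2,r3:14,r4:-3
  c12: stall  regs: r0:Add2,r1:7,r2:Mul2,r3:14,r4:-3
  c13: CDB Mul1=126; issue MUL r4<-Mul1  regs: r0:Add2,r1:7,r2:Mul2,r3:14,r4:Mul1
  c14: stall  regs: r0:Add2,r1:7,r2:Mul2,r3:14,r4:Mul1
  c15: stall  regs: r0:Add2,r1:7,r2:Mul2,r3:14,r4:Mul1
  c16: CDB Add2=133; stall  regs: r0:133,r1:7,r2:Mul2,r3:14,r4:Mul1
  c17: stall  regs: r0:133,r1:7,r2:Mul2,r3:14,r4:Mul1
  c18: CDB Mul1=9; issue MUL r4<-Mul1  regs: r0:133,r1:7,r2:Mul2,r3:14,r4:Mul1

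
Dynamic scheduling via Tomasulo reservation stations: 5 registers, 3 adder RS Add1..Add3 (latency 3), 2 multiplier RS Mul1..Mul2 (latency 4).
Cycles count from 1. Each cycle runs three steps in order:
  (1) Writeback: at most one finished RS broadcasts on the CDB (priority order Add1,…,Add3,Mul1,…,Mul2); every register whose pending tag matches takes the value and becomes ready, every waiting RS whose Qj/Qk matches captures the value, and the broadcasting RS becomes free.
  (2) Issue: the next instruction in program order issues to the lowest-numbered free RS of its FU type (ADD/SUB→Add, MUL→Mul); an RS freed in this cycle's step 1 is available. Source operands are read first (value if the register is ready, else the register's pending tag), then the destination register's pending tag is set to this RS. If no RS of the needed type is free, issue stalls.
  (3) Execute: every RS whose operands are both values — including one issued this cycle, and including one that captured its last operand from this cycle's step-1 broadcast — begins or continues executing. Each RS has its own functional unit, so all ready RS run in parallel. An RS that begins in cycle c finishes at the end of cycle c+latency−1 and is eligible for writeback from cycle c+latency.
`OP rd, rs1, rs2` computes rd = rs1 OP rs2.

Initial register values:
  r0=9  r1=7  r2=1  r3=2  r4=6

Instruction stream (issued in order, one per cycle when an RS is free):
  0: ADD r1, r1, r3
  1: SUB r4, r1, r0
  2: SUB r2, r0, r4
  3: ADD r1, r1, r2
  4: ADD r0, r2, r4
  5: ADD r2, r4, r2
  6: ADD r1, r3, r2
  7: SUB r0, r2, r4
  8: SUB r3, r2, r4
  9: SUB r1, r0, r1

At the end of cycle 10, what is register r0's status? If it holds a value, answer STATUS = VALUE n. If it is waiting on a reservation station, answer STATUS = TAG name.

STATUS = TAG Add2

  c1: issue ADD r1<-Add1  regs: r0:9,r1:Add1,r2:1,r3:2,r4:6
  c2: issue SUB r4<-Add2  regs: r0:9,r1:Add1,r2:1,r3:2,r4:Add2
  c3: issue SUB r2<-Add3  regs: r0:9,r1:Add1,r2:Add3,r3:2,r4:Add2
  c4: CDB Add1=9; issue ADD r1<-Add1  regs: r0:9,r1:Add1,r2:Add3,r3:2,r4:Add2
  c5: stall  regs: r0:9,r1:Add1,r2:Add3,r3:2,r4:Add2
  c6: stall  regs: r0:9,r1:Add1,r2:Add3,r3:2,r4:Add2
  c7: CDB Add2=0; issue ADD r0<-Add2  regs: r0:Add2,r1:Add1,r2:Add3,r3:2,r4:0
  c8: stall  regs: r0:Add2,r1:Add1,r2:Add3,r3:2,r4:0
  c9: stall  regs: r0:Add2,r1:Add1,r2:Add3,r3:2,r4:0
  c10: CDB Add3=9; issue ADD r2<-Add3  regs: r0:Add2,r1:Add1,r2:Add3,r3:2,r4:0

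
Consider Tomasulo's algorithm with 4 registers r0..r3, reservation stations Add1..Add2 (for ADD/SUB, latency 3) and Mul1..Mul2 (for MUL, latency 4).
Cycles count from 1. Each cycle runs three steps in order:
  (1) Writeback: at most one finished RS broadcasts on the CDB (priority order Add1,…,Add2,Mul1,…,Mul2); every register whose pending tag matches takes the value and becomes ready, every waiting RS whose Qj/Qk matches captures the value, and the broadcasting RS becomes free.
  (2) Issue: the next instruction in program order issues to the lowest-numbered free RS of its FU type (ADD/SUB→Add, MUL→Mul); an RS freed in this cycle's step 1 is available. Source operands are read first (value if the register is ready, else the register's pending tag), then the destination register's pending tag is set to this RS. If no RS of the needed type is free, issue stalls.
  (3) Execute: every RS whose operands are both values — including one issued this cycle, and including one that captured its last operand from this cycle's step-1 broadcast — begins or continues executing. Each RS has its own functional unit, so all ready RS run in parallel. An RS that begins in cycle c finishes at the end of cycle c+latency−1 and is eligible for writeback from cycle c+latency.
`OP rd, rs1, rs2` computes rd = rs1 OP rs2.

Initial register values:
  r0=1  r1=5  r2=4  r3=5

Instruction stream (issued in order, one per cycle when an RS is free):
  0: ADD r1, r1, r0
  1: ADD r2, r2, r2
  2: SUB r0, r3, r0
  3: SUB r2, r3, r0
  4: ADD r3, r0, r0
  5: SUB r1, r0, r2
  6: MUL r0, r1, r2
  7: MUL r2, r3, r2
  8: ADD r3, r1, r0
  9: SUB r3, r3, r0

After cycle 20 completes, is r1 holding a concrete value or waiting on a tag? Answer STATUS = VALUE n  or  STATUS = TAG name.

cycle 1: issue ADD r1<-Add1 // r0:1,r1:Add1,r2:4,r3:5
cycle 2: issue ADD r2<-Add2 // r0:1,r1:Add1,r2:Add2,r3:5
cycle 3: stall // r0:1,r1:Add1,r2:Add2,r3:5
cycle 4: CDB Add1=6; issue SUB r0<-Add1 // r0:Add1,r1:6,r2:Add2,r3:5
cycle 5: CDB Add2=8; issue SUB r2<-Add2 // r0:Add1,r1:6,r2:Add2,r3:5
cycle 6: stall // r0:Add1,r1:6,r2:Add2,r3:5
cycle 7: CDB Add1=4; issue ADD r3<-Add1 // r0:4,r1:6,r2:Add2,r3:Add1
cycle 8: stall // r0:4,r1:6,r2:Add2,r3:Add1
cycle 9: stall // r0:4,r1:6,r2:Add2,r3:Add1
cycle 10: CDB Add1=8; issue SUB r1<-Add1 // r0:4,r1:Add1,r2:Add2,r3:8
cycle 11: CDB Add2=1; issue MUL r0<-Mul1 // r0:Mul1,r1:Add1,r2:1,r3:8
cycle 12: issue MUL r2<-Mul2 // r0:Mul1,r1:Add1,r2:Mul2,r3:8
cycle 13: issue ADD r3<-Add2 // r0:Mul1,r1:Add1,r2:Mul2,r3:Add2
cycle 14: CDB Add1=3; issue SUB r3<-Add1 // r0:Mul1,r1:3,r2:Mul2,r3:Add1
cycle 15: - // r0:Mul1,r1:3,r2:Mul2,r3:Add1
cycle 16: CDB Mul2=8 // r0:Mul1,r1:3,r2:8,r3:Add1
cycle 17: - // r0:Mul1,r1:3,r2:8,r3:Add1
cycle 18: CDB Mul1=3 // r0:3,r1:3,r2:8,r3:Add1
cycle 19: - // r0:3,r1:3,r2:8,r3:Add1
cycle 20: - // r0:3,r1:3,r2:8,r3:Add1

STATUS = VALUE 3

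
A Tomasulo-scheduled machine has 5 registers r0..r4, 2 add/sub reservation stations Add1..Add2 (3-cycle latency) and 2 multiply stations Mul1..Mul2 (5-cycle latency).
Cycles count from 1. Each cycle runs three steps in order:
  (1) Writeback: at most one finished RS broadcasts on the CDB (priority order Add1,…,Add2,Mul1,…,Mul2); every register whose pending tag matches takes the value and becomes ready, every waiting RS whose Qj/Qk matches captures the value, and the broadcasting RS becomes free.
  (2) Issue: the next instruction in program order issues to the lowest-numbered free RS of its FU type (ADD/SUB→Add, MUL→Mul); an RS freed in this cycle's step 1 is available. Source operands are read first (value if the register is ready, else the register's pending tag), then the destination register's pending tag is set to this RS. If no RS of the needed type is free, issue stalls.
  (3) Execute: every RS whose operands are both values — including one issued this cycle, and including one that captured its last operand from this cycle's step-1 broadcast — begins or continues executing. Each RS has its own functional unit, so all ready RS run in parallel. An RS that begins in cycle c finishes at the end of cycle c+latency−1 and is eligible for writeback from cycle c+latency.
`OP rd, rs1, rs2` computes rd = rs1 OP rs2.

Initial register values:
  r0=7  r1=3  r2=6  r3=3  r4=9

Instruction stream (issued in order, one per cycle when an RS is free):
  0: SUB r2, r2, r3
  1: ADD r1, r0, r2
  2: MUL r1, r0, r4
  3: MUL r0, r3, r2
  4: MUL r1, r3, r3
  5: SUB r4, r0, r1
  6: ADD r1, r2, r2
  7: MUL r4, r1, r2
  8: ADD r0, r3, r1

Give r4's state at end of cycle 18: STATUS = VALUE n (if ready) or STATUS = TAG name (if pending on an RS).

STATUS = VALUE 18

  c1: issue SUB r2<-Add1  regs: r0:7,r1:3,r2:Add1,r3:3,r4:9
  c2: issue ADD r1<-Add2  regs: r0:7,r1:Add2,r2:Add1,r3:3,r4:9
  c3: issue MUL r1<-Mul1  regs: r0:7,r1:Mul1,r2:Add1,r3:3,r4:9
  c4: CDB Add1=3; issue MUL r0<-Mul2  regs: r0:Mul2,r1:Mul1,r2:3,r3:3,r4:9
  c5: stall  regs: r0:Mul2,r1:Mul1,r2:3,r3:3,r4:9
  c6: stall  regs: r0:Mul2,r1:Mul1,r2:3,r3:3,r4:9
  c7: CDB Add2=10; stall  regs: r0:Mul2,r1:Mul1,r2:3,r3:3,r4:9
  c8: CDB Mul1=63; issue MUL r1<-Mul1  regs: r0:Mul2,r1:Mul1,r2:3,r3:3,r4:9
  c9: CDB Mul2=9; issue SUB r4<-Add1  regs: r0:9,r1:Mul1,r2:3,r3:3,r4:Add1
  c10: issue ADD r1<-Add2  regs: r0:9,r1:Add2,r2:3,r3:3,r4:Add1
  c11: issue MUL r4<-Mul2  regs: r0:9,r1:Add2,r2:3,r3:3,r4:Mul2
  c12: stall  regs: r0:9,r1:Add2,r2:3,r3:3,r4:Mul2
  c13: CDB Add2=6; issue ADD r0<-Add2  regs: r0:Add2,r1:6,r2:3,r3:3,r4:Mul2
  c14: CDB Mul1=9  regs: r0:Add2,r1:6,r2:3,r3:3,r4:Mul2
  c15: -  regs: r0:Add2,r1:6,r2:3,r3:3,r4:Mul2
  c16: CDB Add2=9  regs: r0:9,r1:6,r2:3,r3:3,r4:Mul2
  c17: CDB Add1=0  regs: r0:9,r1:6,r2:3,r3:3,r4:Mul2
  c18: CDB Mul2=18  regs: r0:9,r1:6,r2:3,r3:3,r4:18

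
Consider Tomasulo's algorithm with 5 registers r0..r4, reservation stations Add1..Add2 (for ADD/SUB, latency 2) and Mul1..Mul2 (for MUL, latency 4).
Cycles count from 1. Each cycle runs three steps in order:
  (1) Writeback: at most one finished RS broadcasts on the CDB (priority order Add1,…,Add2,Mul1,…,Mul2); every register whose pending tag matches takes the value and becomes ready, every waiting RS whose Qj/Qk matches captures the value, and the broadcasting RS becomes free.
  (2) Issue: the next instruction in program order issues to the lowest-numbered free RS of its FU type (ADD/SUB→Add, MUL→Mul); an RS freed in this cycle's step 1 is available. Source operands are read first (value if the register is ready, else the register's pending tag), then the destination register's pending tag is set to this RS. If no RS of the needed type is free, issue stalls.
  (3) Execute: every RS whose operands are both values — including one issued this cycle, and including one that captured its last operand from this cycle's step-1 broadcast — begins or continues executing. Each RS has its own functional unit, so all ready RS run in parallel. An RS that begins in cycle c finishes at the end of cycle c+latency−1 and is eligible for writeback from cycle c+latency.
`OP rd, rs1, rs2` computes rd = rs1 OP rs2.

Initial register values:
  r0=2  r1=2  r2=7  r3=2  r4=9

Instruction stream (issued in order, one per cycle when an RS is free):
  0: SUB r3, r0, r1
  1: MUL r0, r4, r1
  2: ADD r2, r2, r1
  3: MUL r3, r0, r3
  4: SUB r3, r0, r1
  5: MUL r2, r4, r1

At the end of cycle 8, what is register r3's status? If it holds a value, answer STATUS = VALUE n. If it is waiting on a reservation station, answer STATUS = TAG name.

  c1: issue SUB r3<-Add1  regs: r0:2,r1:2,r2:7,r3:Add1,r4:9
  c2: issue MUL r0<-Mul1  regs: r0:Mul1,r1:2,r2:7,r3:Add1,r4:9
  c3: CDB Add1=0; issue ADD r2<-Add1  regs: r0:Mul1,r1:2,r2:Add1,r3:0,r4:9
  c4: issue MUL r3<-Mul2  regs: r0:Mul1,r1:2,r2:Add1,r3:Mul2,r4:9
  c5: CDB Add1=9; issue SUB r3<-Add1  regs: r0:Mul1,r1:2,r2:9,r3:Add1,r4:9
  c6: CDB Mul1=18; issue MUL r2<-Mul1  regs: r0:18,r1:2,r2:Mul1,r3:Add1,r4:9
  c7: -  regs: r0:18,r1:2,r2:Mul1,r3:Add1,r4:9
  c8: CDB Add1=16  regs: r0:18,r1:2,r2:Mul1,r3:16,r4:9

STATUS = VALUE 16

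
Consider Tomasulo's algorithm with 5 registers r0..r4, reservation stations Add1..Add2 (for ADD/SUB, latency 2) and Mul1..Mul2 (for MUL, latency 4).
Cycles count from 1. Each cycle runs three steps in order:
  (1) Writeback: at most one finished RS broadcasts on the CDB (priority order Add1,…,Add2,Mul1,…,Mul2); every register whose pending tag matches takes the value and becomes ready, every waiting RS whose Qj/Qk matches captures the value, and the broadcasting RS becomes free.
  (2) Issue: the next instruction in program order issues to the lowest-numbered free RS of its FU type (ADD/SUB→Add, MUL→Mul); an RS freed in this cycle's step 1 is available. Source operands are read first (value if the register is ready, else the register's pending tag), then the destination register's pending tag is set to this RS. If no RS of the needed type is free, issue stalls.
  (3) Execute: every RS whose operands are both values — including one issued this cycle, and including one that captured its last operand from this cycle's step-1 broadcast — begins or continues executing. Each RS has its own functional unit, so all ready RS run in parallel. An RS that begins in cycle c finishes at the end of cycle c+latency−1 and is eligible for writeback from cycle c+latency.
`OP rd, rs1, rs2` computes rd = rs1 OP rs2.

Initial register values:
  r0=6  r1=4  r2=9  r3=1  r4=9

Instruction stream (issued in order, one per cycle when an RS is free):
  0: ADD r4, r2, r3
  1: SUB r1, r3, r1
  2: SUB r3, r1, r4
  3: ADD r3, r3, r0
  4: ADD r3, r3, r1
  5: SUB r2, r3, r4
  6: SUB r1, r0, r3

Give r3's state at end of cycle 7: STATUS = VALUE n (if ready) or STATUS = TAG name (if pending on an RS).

c1: issue ADD r4<-Add1 | r0:6,r1:4,r2:9,r3:1,r4:Add1
c2: issue SUB r1<-Add2 | r0:6,r1:Add2,r2:9,r3:1,r4:Add1
c3: CDB Add1=10; issue SUB r3<-Add1 | r0:6,r1:Add2,r2:9,r3:Add1,r4:10
c4: CDB Add2=-3; issue ADD r3<-Add2 | r0:6,r1:-3,r2:9,r3:Add2,r4:10
c5: stall | r0:6,r1:-3,r2:9,r3:Add2,r4:10
c6: CDB Add1=-13; issue ADD r3<-Add1 | r0:6,r1:-3,r2:9,r3:Add1,r4:10
c7: stall | r0:6,r1:-3,r2:9,r3:Add1,r4:10

STATUS = TAG Add1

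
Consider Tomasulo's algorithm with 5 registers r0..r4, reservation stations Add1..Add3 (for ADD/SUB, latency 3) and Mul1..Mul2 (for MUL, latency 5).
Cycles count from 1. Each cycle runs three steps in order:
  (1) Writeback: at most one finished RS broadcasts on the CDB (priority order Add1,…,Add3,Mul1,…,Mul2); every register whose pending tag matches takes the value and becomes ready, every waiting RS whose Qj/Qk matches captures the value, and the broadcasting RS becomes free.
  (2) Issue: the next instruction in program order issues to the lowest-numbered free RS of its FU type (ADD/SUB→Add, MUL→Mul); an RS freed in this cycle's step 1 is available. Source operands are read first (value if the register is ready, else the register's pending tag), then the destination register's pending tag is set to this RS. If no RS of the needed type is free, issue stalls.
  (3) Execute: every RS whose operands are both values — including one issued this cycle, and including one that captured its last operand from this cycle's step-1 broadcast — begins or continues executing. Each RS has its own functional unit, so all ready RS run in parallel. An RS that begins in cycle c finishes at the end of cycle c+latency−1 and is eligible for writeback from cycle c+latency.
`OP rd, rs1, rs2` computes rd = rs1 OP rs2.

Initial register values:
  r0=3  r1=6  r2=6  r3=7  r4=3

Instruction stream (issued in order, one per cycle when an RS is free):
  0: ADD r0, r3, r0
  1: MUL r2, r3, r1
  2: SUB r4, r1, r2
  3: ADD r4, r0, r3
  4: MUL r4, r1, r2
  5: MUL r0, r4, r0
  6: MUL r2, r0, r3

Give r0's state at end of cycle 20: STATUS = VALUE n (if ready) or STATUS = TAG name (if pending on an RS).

STATUS = VALUE 2520

cycle 1: issue ADD r0<-Add1 // r0:Add1,r1:6,r2:6,r3:7,r4:3
cycle 2: issue MUL r2<-Mul1 // r0:Add1,r1:6,r2:Mul1,r3:7,r4:3
cycle 3: issue SUB r4<-Add2 // r0:Add1,r1:6,r2:Mul1,r3:7,r4:Add2
cycle 4: CDB Add1=10; issue ADD r4<-Add1 // r0:10,r1:6,r2:Mul1,r3:7,r4:Add1
cycle 5: issue MUL r4<-Mul2 // r0:10,r1:6,r2:Mul1,r3:7,r4:Mul2
cycle 6: stall // r0:10,r1:6,r2:Mul1,r3:7,r4:Mul2
cycle 7: CDB Add1=17; stall // r0:10,r1:6,r2:Mul1,r3:7,r4:Mul2
cycle 8: CDB Mul1=42; issue MUL r0<-Mul1 // r0:Mul1,r1:6,r2:42,r3:7,r4:Mul2
cycle 9: stall // r0:Mul1,r1:6,r2:42,r3:7,r4:Mul2
cycle 10: stall // r0:Mul1,r1:6,r2:42,r3:7,r4:Mul2
cycle 11: CDB Add2=-36; stall // r0:Mul1,r1:6,r2:42,r3:7,r4:Mul2
cycle 12: stall // r0:Mul1,r1:6,r2:42,r3:7,r4:Mul2
cycle 13: CDB Mul2=252; issue MUL r2<-Mul2 // r0:Mul1,r1:6,r2:Mul2,r3:7,r4:252
cycle 14: - // r0:Mul1,r1:6,r2:Mul2,r3:7,r4:252
cycle 15: - // r0:Mul1,r1:6,r2:Mul2,r3:7,r4:252
cycle 16: - // r0:Mul1,r1:6,r2:Mul2,r3:7,r4:252
cycle 17: - // r0:Mul1,r1:6,r2:Mul2,r3:7,r4:252
cycle 18: CDB Mul1=2520 // r0:2520,r1:6,r2:Mul2,r3:7,r4:252
cycle 19: - // r0:2520,r1:6,r2:Mul2,r3:7,r4:252
cycle 20: - // r0:2520,r1:6,r2:Mul2,r3:7,r4:252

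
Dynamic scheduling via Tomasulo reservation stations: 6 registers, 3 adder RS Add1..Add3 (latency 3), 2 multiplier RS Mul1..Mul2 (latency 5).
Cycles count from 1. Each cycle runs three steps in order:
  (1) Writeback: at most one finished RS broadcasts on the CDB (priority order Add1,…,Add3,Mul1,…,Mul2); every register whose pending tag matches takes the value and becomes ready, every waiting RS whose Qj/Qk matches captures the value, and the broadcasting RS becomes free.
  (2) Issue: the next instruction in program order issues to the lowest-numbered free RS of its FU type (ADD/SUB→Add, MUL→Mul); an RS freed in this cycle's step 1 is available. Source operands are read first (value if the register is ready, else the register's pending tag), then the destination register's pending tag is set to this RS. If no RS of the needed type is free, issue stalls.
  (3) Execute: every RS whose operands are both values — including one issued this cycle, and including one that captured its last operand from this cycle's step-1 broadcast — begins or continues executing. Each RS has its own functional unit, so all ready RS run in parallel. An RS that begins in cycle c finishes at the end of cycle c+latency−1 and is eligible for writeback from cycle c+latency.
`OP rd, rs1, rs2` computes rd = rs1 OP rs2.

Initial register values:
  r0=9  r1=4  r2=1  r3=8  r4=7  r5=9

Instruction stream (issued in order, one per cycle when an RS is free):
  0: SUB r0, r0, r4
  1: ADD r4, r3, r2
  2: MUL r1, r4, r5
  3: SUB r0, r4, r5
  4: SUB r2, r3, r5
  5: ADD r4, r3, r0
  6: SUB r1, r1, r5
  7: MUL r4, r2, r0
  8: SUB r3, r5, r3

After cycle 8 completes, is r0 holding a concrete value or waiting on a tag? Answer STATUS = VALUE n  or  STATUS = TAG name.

cycle 1: issue SUB r0<-Add1 // r0:Add1,r1:4,r2:1,r3:8,r4:7,r5:9
cycle 2: issue ADD r4<-Add2 // r0:Add1,r1:4,r2:1,r3:8,r4:Add2,r5:9
cycle 3: issue MUL r1<-Mul1 // r0:Add1,r1:Mul1,r2:1,r3:8,r4:Add2,r5:9
cycle 4: CDB Add1=2; issue SUB r0<-Add1 // r0:Add1,r1:Mul1,r2:1,r3:8,r4:Add2,r5:9
cycle 5: CDB Add2=9; issue SUB r2<-Add2 // r0:Add1,r1:Mul1,r2:Add2,r3:8,r4:9,r5:9
cycle 6: issue ADD r4<-Add3 // r0:Add1,r1:Mul1,r2:Add2,r3:8,r4:Add3,r5:9
cycle 7: stall // r0:Add1,r1:Mul1,r2:Add2,r3:8,r4:Add3,r5:9
cycle 8: CDB Add1=0; issue SUB r1<-Add1 // r0:0,r1:Add1,r2:Add2,r3:8,r4:Add3,r5:9

STATUS = VALUE 0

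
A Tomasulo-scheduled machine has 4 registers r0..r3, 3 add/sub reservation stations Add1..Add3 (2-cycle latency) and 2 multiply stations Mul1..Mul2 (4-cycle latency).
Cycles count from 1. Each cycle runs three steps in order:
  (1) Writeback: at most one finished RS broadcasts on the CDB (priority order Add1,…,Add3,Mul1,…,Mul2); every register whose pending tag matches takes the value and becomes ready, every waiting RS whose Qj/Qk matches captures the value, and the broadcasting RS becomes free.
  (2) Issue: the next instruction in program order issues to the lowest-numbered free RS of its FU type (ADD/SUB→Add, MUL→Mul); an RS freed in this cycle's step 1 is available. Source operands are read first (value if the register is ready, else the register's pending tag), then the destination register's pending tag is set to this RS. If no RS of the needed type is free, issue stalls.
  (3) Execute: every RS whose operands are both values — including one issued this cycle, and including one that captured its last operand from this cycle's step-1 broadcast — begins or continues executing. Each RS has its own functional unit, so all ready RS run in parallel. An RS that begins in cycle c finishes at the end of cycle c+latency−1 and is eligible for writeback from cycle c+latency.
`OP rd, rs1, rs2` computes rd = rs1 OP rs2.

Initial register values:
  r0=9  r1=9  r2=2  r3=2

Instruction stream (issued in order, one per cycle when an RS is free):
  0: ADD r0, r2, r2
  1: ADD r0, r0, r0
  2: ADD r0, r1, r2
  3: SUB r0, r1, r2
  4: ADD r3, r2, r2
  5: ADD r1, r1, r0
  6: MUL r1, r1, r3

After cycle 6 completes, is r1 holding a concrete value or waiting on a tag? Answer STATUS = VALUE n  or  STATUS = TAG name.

STATUS = TAG Add2

cycle 1: issue ADD r0<-Add1 // r0:Add1,r1:9,r2:2,r3:2
cycle 2: issue ADD r0<-Add2 // r0:Add2,r1:9,r2:2,r3:2
cycle 3: CDB Add1=4; issue ADD r0<-Add1 // r0:Add1,r1:9,r2:2,r3:2
cycle 4: issue SUB r0<-Add3 // r0:Add3,r1:9,r2:2,r3:2
cycle 5: CDB Add1=11; issue ADD r3<-Add1 // r0:Add3,r1:9,r2:2,r3:Add1
cycle 6: CDB Add2=8; issue ADD r1<-Add2 // r0:Add3,r1:Add2,r2:2,r3:Add1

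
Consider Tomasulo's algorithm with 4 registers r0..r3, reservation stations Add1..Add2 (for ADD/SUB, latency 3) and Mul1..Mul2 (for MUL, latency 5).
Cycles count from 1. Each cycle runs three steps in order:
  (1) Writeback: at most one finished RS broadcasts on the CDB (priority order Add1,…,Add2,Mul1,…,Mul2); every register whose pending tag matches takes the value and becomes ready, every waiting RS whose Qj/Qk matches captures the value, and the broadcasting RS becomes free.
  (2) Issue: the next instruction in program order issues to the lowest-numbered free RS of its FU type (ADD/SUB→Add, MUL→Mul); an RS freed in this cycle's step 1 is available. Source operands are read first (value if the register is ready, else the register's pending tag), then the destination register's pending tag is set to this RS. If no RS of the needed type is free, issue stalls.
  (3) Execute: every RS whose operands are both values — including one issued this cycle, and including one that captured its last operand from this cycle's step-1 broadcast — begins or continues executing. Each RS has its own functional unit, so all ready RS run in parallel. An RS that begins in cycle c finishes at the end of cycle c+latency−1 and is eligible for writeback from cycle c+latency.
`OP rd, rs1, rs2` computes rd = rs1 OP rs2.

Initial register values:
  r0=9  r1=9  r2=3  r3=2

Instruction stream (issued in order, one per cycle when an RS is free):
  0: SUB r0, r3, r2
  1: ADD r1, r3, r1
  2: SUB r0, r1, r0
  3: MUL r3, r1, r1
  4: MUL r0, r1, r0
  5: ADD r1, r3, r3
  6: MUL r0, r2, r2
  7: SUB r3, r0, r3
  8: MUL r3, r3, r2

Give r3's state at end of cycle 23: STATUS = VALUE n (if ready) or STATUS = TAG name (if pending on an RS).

STATUS = VALUE -336

  c1: issue SUB r0<-Add1  regs: r0:Add1,r1:9,r2:3,r3:2
  c2: issue ADD r1<-Add2  regs: r0:Add1,r1:Add2,r2:3,r3:2
  c3: stall  regs: r0:Add1,r1:Add2,r2:3,r3:2
  c4: CDB Add1=-1; issue SUB r0<-Add1  regs: r0:Add1,r1:Add2,r2:3,r3:2
  c5: CDB Add2=11; issue MUL r3<-Mul1  regs: r0:Add1,r1:11,r2:3,r3:Mul1
  c6: issue MUL r0<-Mul2  regs: r0:Mul2,r1:11,r2:3,r3:Mul1
  c7: issue ADD r1<-Add2  regs: r0:Mul2,r1:Add2,r2:3,r3:Mul1
  c8: CDB Add1=12; stall  regs: r0:Mul2,r1:Add2,r2:3,r3:Mul1
  c9: stall  regs: r0:Mul2,r1:Add2,r2:3,r3:Mul1
  c10: CDB Mul1=121; issue MUL r0<-Mul1  regs: r0:Mul1,r1:Add2,r2:3,r3:121
  c11: issue SUB r3<-Add1  regs: r0:Mul1,r1:Add2,r2:3,r3:Add1
  c12: stall  regs: r0:Mul1,r1:Add2,r2:3,r3:Add1
  c13: CDB Add2=242; stall  regs: r0:Mul1,r1:242,r2:3,r3:Add1
  c14: CDB Mul2=132; issue MUL r3<-Mul2  regs: r0:Mul1,r1:242,r2:3,r3:Mul2
  c15: CDB Mul1=9  regs: r0:9,r1:242,r2:3,r3:Mul2
  c16: -  regs: r0:9,r1:242,r2:3,r3:Mul2
  c17: -  regs: r0:9,r1:242,r2:3,r3:Mul2
  c18: CDB Add1=-112  regs: r0:9,r1:242,r2:3,r3:Mul2
  c19: -  regs: r0:9,r1:242,r2:3,r3:Mul2
  c20: -  regs: r0:9,r1:242,r2:3,r3:Mul2
  c21: -  regs: r0:9,r1:242,r2:3,r3:Mul2
  c22: -  regs: r0:9,r1:242,r2:3,r3:Mul2
  c23: CDB Mul2=-336  regs: r0:9,r1:242,r2:3,r3:-336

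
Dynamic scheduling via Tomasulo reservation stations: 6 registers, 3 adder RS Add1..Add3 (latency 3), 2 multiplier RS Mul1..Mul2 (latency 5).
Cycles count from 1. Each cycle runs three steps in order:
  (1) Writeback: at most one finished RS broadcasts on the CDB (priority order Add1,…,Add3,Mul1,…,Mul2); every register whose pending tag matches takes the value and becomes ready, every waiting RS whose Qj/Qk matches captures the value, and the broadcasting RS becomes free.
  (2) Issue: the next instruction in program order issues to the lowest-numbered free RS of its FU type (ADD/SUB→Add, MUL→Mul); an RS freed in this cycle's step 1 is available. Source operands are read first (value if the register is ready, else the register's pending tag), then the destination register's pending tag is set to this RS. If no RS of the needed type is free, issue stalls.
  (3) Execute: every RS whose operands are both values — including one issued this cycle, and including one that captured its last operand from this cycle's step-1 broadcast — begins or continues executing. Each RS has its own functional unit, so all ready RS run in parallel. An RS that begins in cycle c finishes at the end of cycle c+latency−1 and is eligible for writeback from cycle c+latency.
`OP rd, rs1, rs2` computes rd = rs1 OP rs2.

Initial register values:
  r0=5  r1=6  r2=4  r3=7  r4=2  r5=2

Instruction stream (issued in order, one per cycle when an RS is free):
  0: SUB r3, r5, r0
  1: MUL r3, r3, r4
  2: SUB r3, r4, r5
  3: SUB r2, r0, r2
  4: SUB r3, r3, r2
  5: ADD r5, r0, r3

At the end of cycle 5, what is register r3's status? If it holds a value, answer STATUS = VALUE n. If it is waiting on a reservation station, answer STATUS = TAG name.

STATUS = TAG Add3

cycle 1: issue SUB r3<-Add1 // r0:5,r1:6,r2:4,r3:Add1,r4:2,r5:2
cycle 2: issue MUL r3<-Mul1 // r0:5,r1:6,r2:4,r3:Mul1,r4:2,r5:2
cycle 3: issue SUB r3<-Add2 // r0:5,r1:6,r2:4,r3:Add2,r4:2,r5:2
cycle 4: CDB Add1=-3; issue SUB r2<-Add1 // r0:5,r1:6,r2:Add1,r3:Add2,r4:2,r5:2
cycle 5: issue SUB r3<-Add3 // r0:5,r1:6,r2:Add1,r3:Add3,r4:2,r5:2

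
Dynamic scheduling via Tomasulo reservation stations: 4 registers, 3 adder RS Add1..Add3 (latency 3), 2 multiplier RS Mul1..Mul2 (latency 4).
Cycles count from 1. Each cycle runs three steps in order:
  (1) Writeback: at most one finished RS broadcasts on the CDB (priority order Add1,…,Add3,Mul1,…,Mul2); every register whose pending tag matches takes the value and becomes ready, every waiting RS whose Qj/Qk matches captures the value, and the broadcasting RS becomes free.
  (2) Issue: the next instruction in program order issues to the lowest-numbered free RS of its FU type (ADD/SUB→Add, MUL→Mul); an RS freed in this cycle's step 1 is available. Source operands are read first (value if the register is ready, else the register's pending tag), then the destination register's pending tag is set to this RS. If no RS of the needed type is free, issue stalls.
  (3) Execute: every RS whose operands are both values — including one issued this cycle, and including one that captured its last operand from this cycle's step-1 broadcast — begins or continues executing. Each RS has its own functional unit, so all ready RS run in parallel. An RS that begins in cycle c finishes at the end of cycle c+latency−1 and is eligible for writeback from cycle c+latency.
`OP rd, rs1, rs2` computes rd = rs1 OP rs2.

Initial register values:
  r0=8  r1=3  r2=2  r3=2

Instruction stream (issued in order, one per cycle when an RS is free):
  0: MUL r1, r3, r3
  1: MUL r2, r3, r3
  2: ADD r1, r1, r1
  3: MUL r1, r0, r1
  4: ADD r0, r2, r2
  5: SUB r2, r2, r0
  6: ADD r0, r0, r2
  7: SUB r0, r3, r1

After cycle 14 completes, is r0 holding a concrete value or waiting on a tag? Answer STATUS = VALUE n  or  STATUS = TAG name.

STATUS = TAG Add2

  c1: issue MUL r1<-Mul1  regs: r0:8,r1:Mul1,r2:2,r3:2
  c2: issue MUL r2<-Mul2  regs: r0:8,r1:Mul1,r2:Mul2,r3:2
  c3: issue ADD r1<-Add1  regs: r0:8,r1:Add1,r2:Mul2,r3:2
  c4: stall  regs: r0:8,r1:Add1,r2:Mul2,r3:2
  c5: CDB Mul1=4; issue MUL r1<-Mul1  regs: r0:8,r1:Mul1,r2:Mul2,r3:2
  c6: CDB Mul2=4; issue ADD r0<-Add2  regs: r0:Add2,r1:Mul1,r2:4,r3:2
  c7: issue SUB r2<-Add3  regs: r0:Add2,r1:Mul1,r2:Add3,r3:2
  c8: CDB Add1=8; issue ADD r0<-Add1  regs: r0:Add1,r1:Mul1,r2:Add3,r3:2
  c9: CDB Add2=8; issue SUB r0<-Add2  regs: r0:Add2,r1:Mul1,r2:Add3,r3:2
  c10: -  regs: r0:Add2,r1:Mul1,r2:Add3,r3:2
  c11: -  regs: r0:Add2,r1:Mul1,r2:Add3,r3:2
  c12: CDB Add3=-4  regs: r0:Add2,r1:Mul1,r2:-4,r3:2
  c13: CDB Mul1=64  regs: r0:Add2,r1:64,r2:-4,r3:2
  c14: -  regs: r0:Add2,r1:64,r2:-4,r3:2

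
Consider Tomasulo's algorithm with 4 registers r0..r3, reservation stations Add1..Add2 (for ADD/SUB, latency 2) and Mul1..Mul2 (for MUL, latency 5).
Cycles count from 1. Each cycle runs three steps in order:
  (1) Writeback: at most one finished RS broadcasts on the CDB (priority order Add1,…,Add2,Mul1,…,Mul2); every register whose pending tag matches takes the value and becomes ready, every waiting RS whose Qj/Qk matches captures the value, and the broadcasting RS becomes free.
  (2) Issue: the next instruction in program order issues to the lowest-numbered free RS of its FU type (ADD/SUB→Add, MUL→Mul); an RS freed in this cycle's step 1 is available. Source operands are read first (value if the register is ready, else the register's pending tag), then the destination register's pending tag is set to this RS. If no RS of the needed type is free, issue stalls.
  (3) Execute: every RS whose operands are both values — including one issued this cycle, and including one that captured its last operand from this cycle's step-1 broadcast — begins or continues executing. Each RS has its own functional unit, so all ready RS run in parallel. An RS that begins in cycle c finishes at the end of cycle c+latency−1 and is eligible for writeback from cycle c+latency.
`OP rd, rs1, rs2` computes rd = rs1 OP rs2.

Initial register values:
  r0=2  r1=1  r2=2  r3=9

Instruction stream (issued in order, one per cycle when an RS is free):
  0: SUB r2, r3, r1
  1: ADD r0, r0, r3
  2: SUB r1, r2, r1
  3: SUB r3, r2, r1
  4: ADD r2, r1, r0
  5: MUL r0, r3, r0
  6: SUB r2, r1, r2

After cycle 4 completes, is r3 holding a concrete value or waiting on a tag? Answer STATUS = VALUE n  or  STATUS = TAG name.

cycle 1: issue SUB r2<-Add1 // r0:2,r1:1,r2:Add1,r3:9
cycle 2: issue ADD r0<-Add2 // r0:Add2,r1:1,r2:Add1,r3:9
cycle 3: CDB Add1=8; issue SUB r1<-Add1 // r0:Add2,r1:Add1,r2:8,r3:9
cycle 4: CDB Add2=11; issue SUB r3<-Add2 // r0:11,r1:Add1,r2:8,r3:Add2

STATUS = TAG Add2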